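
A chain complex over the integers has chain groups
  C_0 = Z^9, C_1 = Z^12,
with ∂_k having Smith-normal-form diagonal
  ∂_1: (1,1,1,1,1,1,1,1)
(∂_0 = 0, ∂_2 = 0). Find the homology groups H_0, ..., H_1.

H_0 ≅ Z,  H_1 ≅ Z^4.

H_0: b_0 = 9 − 0 − 8 = 1; torsion from ∂_1 factors > 1: none. So H_0 ≅ Z.
H_1: b_1 = 12 − 8 − 0 = 4; torsion from ∂_2 factors > 1: none. So H_1 ≅ Z^4.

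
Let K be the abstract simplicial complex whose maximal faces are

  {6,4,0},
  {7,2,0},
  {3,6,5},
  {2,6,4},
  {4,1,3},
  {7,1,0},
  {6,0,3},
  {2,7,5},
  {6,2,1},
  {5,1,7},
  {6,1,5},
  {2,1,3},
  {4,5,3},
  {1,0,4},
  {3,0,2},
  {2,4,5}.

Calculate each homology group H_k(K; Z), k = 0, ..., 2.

Fix the vertex order 0 < 1 < 2 < 3 < 4 < 5 < 6 < 7 and write every simplex with vertices in increasing order. Then dim K = 2 and the simplices of K are:

  0-simplices (8): [0], [1], [2], [3], [4], [5], [6], [7]
  1-simplices (24): (24 of them)
  2-simplices (16): [0,1,4], [0,1,7], [0,2,3], [0,2,7], [0,3,6], [0,4,6], [1,2,3], [1,2,6], [1,3,4], [1,5,6], [1,5,7], [2,4,5], [2,4,6], [2,5,7], [3,4,5], [3,5,6]

giving chain groups C_0 ≅ Z^8, C_1 ≅ Z^24, C_2 ≅ Z^16.

∂_1: C_1 → C_0 is given by ∂[p,q] = [q] − [p]. For instance
  ∂[2,5] = [5] − [2].
As a 8×24 matrix over Z this has rank 7, with invariant factors (1,1,1,1,1,1,1).

∂_2: C_2 → C_1 maps a triangle to the signed sum of its edges. For instance
  ∂[0,1,7] = [1,7] − [0,7] + [0,1],
  ∂[1,5,7] = [5,7] − [1,7] + [1,5].
The resulting 24×16 matrix has rank 15, and its Smith normal form has invariant factors (1,1,1,1,1,1,1,1,1,1,1,1,1,1,1).

Now H_k = ker ∂_k / im ∂_{k+1}, so:

  H_0: rank C_0 − rank ∂_1 = 8 − 7 = 1, and the invariant factors of ∂_1 are all 1, so H_0 = Z.
  H_1: rank ker ∂_1 − rank ∂_2 = (24 − 7) − 15 = 2, and the invariant factors of ∂_2 are all 1, so H_1 = Z^2.
  H_2: rank ker ∂_2 − rank ∂_3 = (16 − 15) − 0 = 1, and there is no ∂_3, so H_2 = Z.

H_0 = Z,  H_1 = Z^2,  H_2 = Z.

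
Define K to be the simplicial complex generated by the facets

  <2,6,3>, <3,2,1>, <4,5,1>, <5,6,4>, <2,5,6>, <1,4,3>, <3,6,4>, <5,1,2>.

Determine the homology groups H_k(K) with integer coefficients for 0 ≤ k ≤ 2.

H_0 ≅ Z,  H_1 = 0,  H_2 ≅ Z.

Order the vertices as 1 < 2 < 3 < 4 < 5 < 6. Listing each simplex with vertices in this order, K has dimension 2 with simplices:

  0-simplices (6): [1], [2], [3], [4], [5], [6]
  1-simplices (12): [1,2], [1,3], [1,4], [1,5], [2,3], [2,5], [2,6], [3,4], [3,6], [4,5], [4,6], [5,6]
  2-simplices (8): [1,2,3], [1,2,5], [1,3,4], [1,4,5], [2,3,6], [2,5,6], [3,4,6], [4,5,6]

Hence C_0 ≅ Z^6, C_1 ≅ Z^12, C_2 ≅ Z^8.

∂_1: C_1 → C_0 maps an edge to its endpoints' difference, ∂[p,q] = q − p. For instance
  ∂[1,2] = [2] − [1].
As a 6×12 matrix over Z this has rank 5, with invariant factors (1,1,1,1,1).

The boundary map ∂_2: C_2 → C_1 acts by ∂[p,q,r] = [q,r] − [p,r] + [p,q]. For instance
  ∂[2,5,6] = [5,6] − [2,6] + [2,5],
  ∂[1,4,5] = [4,5] − [1,5] + [1,4].
This gives a 12×8 integer matrix of rank 7; reducing to Smith normal form yields diagonal entries (1,1,1,1,1,1,1).

Now H_k = ker ∂_k / im ∂_{k+1}, so:

  H_0: rank C_0 − rank ∂_1 = 6 − 5 = 1, and the invariant factors of ∂_1 are all 1, so H_0 ≅ Z.
  H_1: rank ker ∂_1 − rank ∂_2 = (12 − 5) − 7 = 0, and the invariant factors of ∂_2 are all 1, so H_1 ≅ 0.
  H_2: rank ker ∂_2 − rank ∂_3 = (8 − 7) − 0 = 1, and there is no ∂_3, so H_2 ≅ Z.

As a check, the Euler characteristic is 6 − 12 + 8 = 2, which agrees with 1 − 0 + 1 = 2.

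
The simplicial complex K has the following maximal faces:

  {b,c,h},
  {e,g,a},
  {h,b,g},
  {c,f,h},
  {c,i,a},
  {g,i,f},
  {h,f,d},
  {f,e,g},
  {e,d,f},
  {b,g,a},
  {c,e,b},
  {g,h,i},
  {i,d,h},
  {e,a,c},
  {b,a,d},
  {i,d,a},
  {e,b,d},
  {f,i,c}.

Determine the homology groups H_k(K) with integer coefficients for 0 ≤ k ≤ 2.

H_0 = Z,  H_1 = Z ⊕ Z/2,  H_2 = 0.

K has 9 vertices, 27 edges, 18 triangles.
rank ∂_0 = 0, rank ∂_1 = 8 ⇒ b_0 = 9 − 0 − 8 = 1; all invariant factors of ∂_1 are 1 so no torsion. So H_0 ≅ Z.
rank ∂_1 = 8, rank ∂_2 = 18 ⇒ b_1 = 27 − 8 − 18 = 1; ∂_2 has invariant factor(s) [2] giving torsion. So H_1 ≅ Z ⊕ Z/2.
rank ∂_2 = 18, rank ∂_3 = 0 ⇒ b_2 = 18 − 18 − 0 = 0. So H_2 ≅ 0.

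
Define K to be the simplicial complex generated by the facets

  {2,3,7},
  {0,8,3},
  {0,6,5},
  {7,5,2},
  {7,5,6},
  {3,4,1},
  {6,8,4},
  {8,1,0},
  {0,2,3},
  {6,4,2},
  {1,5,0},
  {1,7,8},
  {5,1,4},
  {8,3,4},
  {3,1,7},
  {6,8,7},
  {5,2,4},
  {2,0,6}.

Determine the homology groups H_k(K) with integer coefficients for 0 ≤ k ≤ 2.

We work with the vertex ordering 0 < 1 < 2 < 3 < 4 < 5 < 6 < 7 < 8. The simplices of K, each written with vertices in increasing order, are:

  0-simplices (9): [0], [1], [2], [3], [4], [5], [6], [7], [8]
  1-simplices (27): (27 of them)
  2-simplices (18): [0,1,5], [0,1,8], [0,2,3], [0,2,6], [0,3,8], [0,5,6], [1,3,4], [1,3,7], [1,4,5], [1,7,8], [2,3,7], [2,4,5], [2,4,6], [2,5,7], [3,4,8], [4,6,8], [5,6,7], [6,7,8]

Hence C_0 ≅ Z^9, C_1 ≅ Z^27, C_2 ≅ Z^18.

Boundary ∂_1: C_1 → C_0 sends each edge [p,q] (with p < q) to q − p.
As a 9×27 matrix over Z this has rank 8, with invariant factors (1,1,1,1,1,1,1,1).

∂_2: C_2 → C_1 sends each 2-simplex [p,q,r] to [q,r] − [p,r] + [p,q]. For instance
  ∂[1,3,7] = [3,7] − [1,7] + [1,3],
  ∂[1,7,8] = [7,8] − [1,8] + [1,7].
As a 27×18 matrix over Z this has rank 18, with invariant factors (1,1,1,1,1,1,1,1,1,1,1,1,1,1,1,1,1,2).

From H_k ≅ ker(∂_k) / im(∂_{k+1}) we obtain:

  H_0: rank C_0 − rank ∂_1 = 9 − 8 = 1, and the invariant factors of ∂_1 are all 1, so H_0 ≅ Z.
  H_1: rank ker ∂_1 − rank ∂_2 = (27 − 8) − 18 = 1, and ∂_2 has invariant factor 2 > 1, so H_1 ≅ Z ⊕ Z_2.
  H_2: rank ker ∂_2 − rank ∂_3 = (18 − 18) − 0 = 0, and there is no ∂_3, so H_2 ≅ 0.

H_0 = Z,  H_1 = Z ⊕ Z_2,  H_2 = 0.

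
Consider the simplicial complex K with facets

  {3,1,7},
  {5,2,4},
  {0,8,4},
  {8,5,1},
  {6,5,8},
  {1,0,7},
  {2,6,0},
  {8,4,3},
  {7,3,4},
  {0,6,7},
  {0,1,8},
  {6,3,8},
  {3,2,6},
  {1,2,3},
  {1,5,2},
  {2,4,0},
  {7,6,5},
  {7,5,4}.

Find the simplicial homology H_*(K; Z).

H_0 = Z,  H_1 = Z^2,  H_2 = Z.

We work with the vertex ordering 0 < 1 < 2 < 3 < 4 < 5 < 6 < 7 < 8. The simplices of K, each written with vertices in increasing order, are:

  0-simplices (9): [0], [1], [2], [3], [4], [5], [6], [7], [8]
  1-simplices (27): (27 of them)
  2-simplices (18): [0,1,7], [0,1,8], [0,2,4], [0,2,6], [0,4,8], [0,6,7], [1,2,3], [1,2,5], [1,3,7], [1,5,8], [2,3,6], [2,4,5], [3,4,7], [3,4,8], [3,6,8], [4,5,7], [5,6,7], [5,6,8]

so the chain groups are C_0 ≅ Z^9, C_1 ≅ Z^27, C_2 ≅ Z^18.

The boundary map ∂_1: C_1 → C_0 is given by ∂[p,q] = [q] − [p]. For instance
  ∂[5,8] = [8] − [5].
This gives a 9×27 integer matrix of rank 8; reducing to Smith normal form yields diagonal entries (1,1,1,1,1,1,1,1).

Boundary ∂_2: C_2 → C_1 acts by ∂[p,q,r] = [q,r] − [p,r] + [p,q]. For instance
  ∂[0,1,7] = [1,7] − [0,7] + [0,1],
  ∂[2,4,5] = [4,5] − [2,5] + [2,4].
The resulting 27×18 matrix has rank 17, and its Smith normal form has invariant factors (1,1,1,1,1,1,1,1,1,1,1,1,1,1,1,1,1).

Computing H_k = (kernel of ∂_k) / (image of ∂_{k+1}):

  H_0: rank C_0 − rank ∂_1 = 9 − 8 = 1, and the invariant factors of ∂_1 are all 1, so H_0 ≅ Z.
  H_1: rank ker ∂_1 − rank ∂_2 = (27 − 8) − 17 = 2, and the invariant factors of ∂_2 are all 1, so H_1 ≅ Z^2.
  H_2: rank ker ∂_2 − rank ∂_3 = (18 − 17) − 0 = 1, and there is no ∂_3, so H_2 ≅ Z.

As a check, the Euler characteristic is 9 − 27 + 18 = 0, which agrees with 1 − 2 + 1 = 0.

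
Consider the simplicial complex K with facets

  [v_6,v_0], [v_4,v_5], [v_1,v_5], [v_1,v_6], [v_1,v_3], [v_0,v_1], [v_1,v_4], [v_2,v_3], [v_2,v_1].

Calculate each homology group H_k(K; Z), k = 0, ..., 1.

K has 7 vertices, 9 edges.
rank ∂_0 = 0, rank ∂_1 = 6 ⇒ b_0 = 7 − 0 − 6 = 1; all invariant factors of ∂_1 are 1 so no torsion. So H_0 = Z.
rank ∂_1 = 6, rank ∂_2 = 0 ⇒ b_1 = 9 − 6 − 0 = 3. So H_1 = Z^3.

H_0 = Z,  H_1 = Z^3.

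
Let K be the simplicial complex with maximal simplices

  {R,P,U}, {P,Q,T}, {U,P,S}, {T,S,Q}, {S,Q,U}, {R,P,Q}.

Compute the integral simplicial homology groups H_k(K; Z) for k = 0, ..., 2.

H_0 ≅ Z,  H_1 ≅ Z,  H_2 = 0.

We work with the vertex ordering P < Q < R < S < T < U. The simplices of K, each written with vertices in increasing order, are:

  0-simplices (6): P, Q, R, S, T, U
  1-simplices (12): PQ, PR, PS, PT, PU, QR, QS, QT, QU, RU, ST, SU
  2-simplices (6): PQR, PQT, PRU, PSU, QST, QSU

giving chain groups C_0 ≅ Z^6, C_1 ≅ Z^12, C_2 ≅ Z^6.

∂_1: C_1 → C_0 maps an edge to its endpoints' difference, ∂[p,q] = q − p. For instance
  ∂PR = R − P.
This gives a 6×12 integer matrix of rank 5; reducing to Smith normal form yields diagonal entries (1,1,1,1,1).

Boundary ∂_2: C_2 → C_1 sends each 2-simplex [p,q,r] to [q,r] − [p,r] + [p,q]. For instance
  ∂PSU = SU − PU + PS,
  ∂PQR = QR − PR + PQ.
The 12×6 boundary matrix has rank 6 and Smith normal form diag(1,1,1,1,1,1).

Reading off H_k = ker ∂_k / im ∂_{k+1}:

  H_0: rank C_0 − rank ∂_1 = 6 − 5 = 1, and the invariant factors of ∂_1 are all 1, so H_0 ≅ Z.
  H_1: rank ker ∂_1 − rank ∂_2 = (12 − 5) − 6 = 1, and the invariant factors of ∂_2 are all 1, so H_1 ≅ Z.
  H_2: rank ker ∂_2 − rank ∂_3 = (6 − 6) − 0 = 0, and there is no ∂_3, so H_2 ≅ 0.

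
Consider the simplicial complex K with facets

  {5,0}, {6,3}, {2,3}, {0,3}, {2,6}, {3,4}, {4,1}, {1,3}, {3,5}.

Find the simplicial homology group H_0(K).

Fix the vertex order 0 < 1 < 2 < 3 < 4 < 5 < 6 and write every simplex with vertices in increasing order. Then dim K = 1 and the simplices of K are:

  0-simplices (7): [0], [1], [2], [3], [4], [5], [6]
  1-simplices (9): [0,3], [0,5], [1,3], [1,4], [2,3], [2,6], [3,4], [3,5], [3,6]

so the chain groups are C_0 ≅ Z^7, C_1 ≅ Z^9.

∂_1: C_1 → C_0 is given by ∂[p,q] = [q] − [p]. For instance
  ∂[1,4] = [4] − [1].
The 7×9 boundary matrix has rank 6 and Smith normal form diag(1,1,1,1,1,1).

Reading off H_k = ker ∂_k / im ∂_{k+1}:

  H_0: rank C_0 − rank ∂_1 = 7 − 6 = 1, and the invariant factors of ∂_1 are all 1, so H_0 ≅ Z.

H_0 ≅ Z.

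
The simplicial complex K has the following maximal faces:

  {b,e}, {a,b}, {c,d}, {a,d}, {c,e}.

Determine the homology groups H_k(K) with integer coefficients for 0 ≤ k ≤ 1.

Fix the vertex order a < b < c < d < e and write every simplex with vertices in increasing order. Then dim K = 1 and the simplices of K are:

  0-simplices (5): a, b, c, d, e
  1-simplices (5): ab, ad, be, cd, ce

so the chain groups are C_0 ≅ Z^5, C_1 ≅ Z^5.

∂_1: C_1 → C_0 maps an edge to its endpoints' difference, ∂[p,q] = q − p. For instance
  ∂ab = b − a.
The resulting 5×5 matrix has rank 4, and its Smith normal form has invariant factors (1,1,1,1).

Now H_k = ker ∂_k / im ∂_{k+1}, so:

  H_0: rank C_0 − rank ∂_1 = 5 − 4 = 1, and the invariant factors of ∂_1 are all 1, so H_0 ≅ Z.
  H_1: rank ker ∂_1 − rank ∂_2 = (5 − 4) − 0 = 1, and there is no ∂_2, so H_1 ≅ Z.

H_0 ≅ Z,  H_1 ≅ Z.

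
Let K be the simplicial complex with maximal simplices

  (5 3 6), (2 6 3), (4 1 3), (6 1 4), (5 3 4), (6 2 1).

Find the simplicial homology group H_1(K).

Take the total order 1 < 2 < 3 < 4 < 5 < 6 on the vertex set. Then K (dimension 2) consists of the simplices:

  0-simplices (6): [1], [2], [3], [4], [5], [6]
  1-simplices (12): [1,2], [1,3], [1,4], [1,6], [2,3], [2,6], [3,4], [3,5], [3,6], [4,5], [4,6], [5,6]
  2-simplices (6): [1,2,6], [1,3,4], [1,4,6], [2,3,6], [3,4,5], [3,5,6]

Hence C_0 ≅ Z^6, C_1 ≅ Z^12, C_2 ≅ Z^6.

Boundary ∂_1: C_1 → C_0 maps an edge to its endpoints' difference, ∂[p,q] = q − p.
The resulting 6×12 matrix has rank 5, and its Smith normal form has invariant factors (1,1,1,1,1).

The boundary map ∂_2: C_2 → C_1 acts by ∂[p,q,r] = [q,r] − [p,r] + [p,q]. For instance
  ∂[3,5,6] = [5,6] − [3,6] + [3,5],
  ∂[1,4,6] = [4,6] − [1,6] + [1,4].
The 12×6 boundary matrix has rank 6 and Smith normal form diag(1,1,1,1,1,1).

Now H_k = ker ∂_k / im ∂_{k+1}, so:

  H_1: rank ker ∂_1 − rank ∂_2 = (12 − 5) − 6 = 1, and the invariant factors of ∂_2 are all 1, so H_1 ≅ Z.

(K is a triangulation of the cylinder S^1 x I.)

H_1 = Z.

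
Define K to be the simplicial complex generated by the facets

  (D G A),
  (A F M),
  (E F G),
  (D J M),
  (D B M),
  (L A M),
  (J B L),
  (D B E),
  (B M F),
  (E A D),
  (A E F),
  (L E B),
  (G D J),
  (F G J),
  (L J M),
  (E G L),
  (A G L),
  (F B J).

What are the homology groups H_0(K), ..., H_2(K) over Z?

We work with the vertex ordering A < B < D < E < F < G < J < L < M. The simplices of K, each written with vertices in increasing order, are:

  0-simplices (9): A, B, D, E, F, G, J, L, M
  1-simplices (27): AD, AE, AF, AG, AL, AM, BD, BE, BF, BJ, BL, BM, DE, DG, DJ, DM, EF, EG, EL, FG, FJ, FM, GJ, GL, JL, JM, LM
  2-simplices (18): ADE, ADG, AEF, AFM, AGL, ALM, BDE, BDM, BEL, BFJ, BFM, BJL, DGJ, DJM, EFG, EGL, FGJ, JLM

so the chain groups are C_0 ≅ Z^9, C_1 ≅ Z^27, C_2 ≅ Z^18.

The boundary map ∂_1: C_1 → C_0 sends each edge [p,q] (with p < q) to q − p. For instance
  ∂JL = L − J.
This gives a 9×27 integer matrix of rank 8; reducing to Smith normal form yields diagonal entries (1,1,1,1,1,1,1,1).

∂_2: C_2 → C_1 acts by ∂[p,q,r] = [q,r] − [p,r] + [p,q]. For instance
  ∂BDE = DE − BE + BD,
  ∂EGL = GL − EL + EG.
The resulting 27×18 matrix has rank 18, and its Smith normal form has invariant factors (1,1,1,1,1,1,1,1,1,1,1,1,1,1,1,1,1,2).

From H_k ≅ ker(∂_k) / im(∂_{k+1}) we obtain:

  H_0: rank C_0 − rank ∂_1 = 9 − 8 = 1, and the invariant factors of ∂_1 are all 1, so H_0 ≅ Z.
  H_1: rank ker ∂_1 − rank ∂_2 = (27 − 8) − 18 = 1, and ∂_2 has invariant factor 2 > 1, so H_1 ≅ Z ⊕ Z/2.
  H_2: rank ker ∂_2 − rank ∂_3 = (18 − 18) − 0 = 0, and there is no ∂_3, so H_2 ≅ 0.

(K is a triangulation of the Klein bottle.)

H_0 = Z,  H_1 = Z ⊕ Z/2,  H_2 = 0.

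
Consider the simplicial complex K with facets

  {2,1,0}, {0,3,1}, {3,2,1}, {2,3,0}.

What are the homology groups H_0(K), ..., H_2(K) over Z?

H_0 ≅ Z,  H_1 = 0,  H_2 ≅ Z.

We work with the vertex ordering 0 < 1 < 2 < 3. The simplices of K, each written with vertices in increasing order, are:

  0-simplices (4): [0], [1], [2], [3]
  1-simplices (6): [0,1], [0,2], [0,3], [1,2], [1,3], [2,3]
  2-simplices (4): [0,1,2], [0,1,3], [0,2,3], [1,2,3]

Hence C_0 ≅ Z^4, C_1 ≅ Z^6, C_2 ≅ Z^4.

∂_1: C_1 → C_0 is given by ∂[p,q] = [q] − [p].
The resulting 4×6 matrix has rank 3, and its Smith normal form has invariant factors (1,1,1).

∂_2: C_2 → C_1 maps a triangle to the signed sum of its edges. For instance
  ∂[1,2,3] = [2,3] − [1,3] + [1,2],
  ∂[0,2,3] = [2,3] − [0,3] + [0,2].
This gives a 6×4 integer matrix of rank 3; reducing to Smith normal form yields diagonal entries (1,1,1).

Now H_k = ker ∂_k / im ∂_{k+1}, so:

  H_0: rank C_0 − rank ∂_1 = 4 − 3 = 1, and the invariant factors of ∂_1 are all 1, so H_0 = Z.
  H_1: rank ker ∂_1 − rank ∂_2 = (6 − 3) − 3 = 0, and the invariant factors of ∂_2 are all 1, so H_1 = 0.
  H_2: rank ker ∂_2 − rank ∂_3 = (4 − 3) − 0 = 1, and there is no ∂_3, so H_2 = Z.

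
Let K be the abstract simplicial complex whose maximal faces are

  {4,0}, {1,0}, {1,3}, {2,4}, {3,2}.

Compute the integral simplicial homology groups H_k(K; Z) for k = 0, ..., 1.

We work with the vertex ordering 0 < 1 < 2 < 3 < 4. The simplices of K, each written with vertices in increasing order, are:

  0-simplices (5): [0], [1], [2], [3], [4]
  1-simplices (5): [0,1], [0,4], [1,3], [2,3], [2,4]

Hence C_0 ≅ Z^5, C_1 ≅ Z^5.

The boundary map ∂_1: C_1 → C_0 sends each edge [p,q] (with p < q) to q − p. For instance
  ∂[0,4] = [4] − [0].
The resulting 5×5 matrix has rank 4, and its Smith normal form has invariant factors (1,1,1,1).

Reading off H_k = ker ∂_k / im ∂_{k+1}:

  H_0: rank C_0 − rank ∂_1 = 5 − 4 = 1, and the invariant factors of ∂_1 are all 1, so H_0 ≅ Z.
  H_1: rank ker ∂_1 − rank ∂_2 = (5 − 4) − 0 = 1, and there is no ∂_2, so H_1 ≅ Z.

As a check, the Euler characteristic is 5 − 5 = 0, which agrees with 1 − 1 = 0.

H_0 = Z,  H_1 = Z.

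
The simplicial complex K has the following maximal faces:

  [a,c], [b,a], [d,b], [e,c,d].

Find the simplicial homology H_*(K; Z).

We work with the vertex ordering a < b < c < d < e. The simplices of K, each written with vertices in increasing order, are:

  0-simplices (5): a, b, c, d, e
  1-simplices (6): ab, ac, bd, cd, ce, de
  2-simplices (1): cde

so the chain groups are C_0 ≅ Z^5, C_1 ≅ Z^6, C_2 ≅ Z^1.

∂_1: C_1 → C_0 is given by ∂[p,q] = [q] − [p]. For instance
  ∂ac = c − a.
The resulting 5×6 matrix has rank 4, and its Smith normal form has invariant factors (1,1,1,1).

∂_2: C_2 → C_1 acts by ∂[p,q,r] = [q,r] − [p,r] + [p,q]. For instance
  ∂cde = de − ce + cd.
The 6×1 boundary matrix has rank 1 and Smith normal form diag(1).

From H_k ≅ ker(∂_k) / im(∂_{k+1}) we obtain:

  H_0: rank C_0 − rank ∂_1 = 5 − 4 = 1, and the invariant factors of ∂_1 are all 1, so H_0 ≅ Z.
  H_1: rank ker ∂_1 − rank ∂_2 = (6 − 4) − 1 = 1, and the invariant factors of ∂_2 are all 1, so H_1 ≅ Z.
  H_2: rank ker ∂_2 − rank ∂_3 = (1 − 1) − 0 = 0, and there is no ∂_3, so H_2 ≅ 0.

H_0 = Z,  H_1 = Z,  H_2 = 0.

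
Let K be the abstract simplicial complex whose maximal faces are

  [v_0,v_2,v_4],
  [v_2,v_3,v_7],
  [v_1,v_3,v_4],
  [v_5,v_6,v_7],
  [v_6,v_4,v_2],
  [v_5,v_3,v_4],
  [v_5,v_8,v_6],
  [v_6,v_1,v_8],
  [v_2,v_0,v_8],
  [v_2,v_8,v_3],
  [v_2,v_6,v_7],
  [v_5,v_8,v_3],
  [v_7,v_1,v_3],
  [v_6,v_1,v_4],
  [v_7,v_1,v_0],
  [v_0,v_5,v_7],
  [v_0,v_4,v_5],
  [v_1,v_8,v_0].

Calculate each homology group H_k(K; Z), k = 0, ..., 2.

Fix the vertex order v_0 < v_1 < v_2 < v_3 < v_4 < v_5 < v_6 < v_7 < v_8 and write every simplex with vertices in increasing order. Then dim K = 2 and the simplices of K are:

  0-simplices (9): [v_0], [v_1], [v_2], [v_3], [v_4], [v_5], [v_6], [v_7], [v_8]
  1-simplices (27): (27 of them)
  2-simplices (18): (18 of them)

Hence C_0 ≅ Z^9, C_1 ≅ Z^27, C_2 ≅ Z^18.

The boundary map ∂_1: C_1 → C_0 maps an edge to its endpoints' difference, ∂[p,q] = q − p.
The 9×27 boundary matrix has rank 8 and Smith normal form diag(1,1,1,1,1,1,1,1).

The boundary map ∂_2: C_2 → C_1 acts by ∂[p,q,r] = [q,r] − [p,r] + [p,q]. For instance
  ∂[v_1,v_3,v_4] = [v_3,v_4] − [v_1,v_4] + [v_1,v_3],
  ∂[v_0,v_1,v_7] = [v_1,v_7] − [v_0,v_7] + [v_0,v_1].
The resulting 27×18 matrix has rank 17, and its Smith normal form has invariant factors (1,1,1,1,1,1,1,1,1,1,1,1,1,1,1,1,1).

From H_k ≅ ker(∂_k) / im(∂_{k+1}) we obtain:

  H_0: rank C_0 − rank ∂_1 = 9 − 8 = 1, and the invariant factors of ∂_1 are all 1, so H_0 = Z.
  H_1: rank ker ∂_1 − rank ∂_2 = (27 − 8) − 17 = 2, and the invariant factors of ∂_2 are all 1, so H_1 = Z^2.
  H_2: rank ker ∂_2 − rank ∂_3 = (18 − 17) − 0 = 1, and there is no ∂_3, so H_2 = Z.

H_0 ≅ Z,  H_1 ≅ Z^2,  H_2 ≅ Z.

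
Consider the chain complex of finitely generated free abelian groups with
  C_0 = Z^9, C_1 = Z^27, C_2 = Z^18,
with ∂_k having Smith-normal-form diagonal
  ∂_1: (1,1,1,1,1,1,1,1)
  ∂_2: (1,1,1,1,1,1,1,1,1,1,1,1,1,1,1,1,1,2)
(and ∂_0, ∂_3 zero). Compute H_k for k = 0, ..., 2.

H_0: b_0 = 9 − 0 − 8 = 1; torsion from ∂_1 factors > 1: none. So H_0 ≅ Z.
H_1: b_1 = 27 − 8 − 18 = 1; torsion from ∂_2 factors > 1: [2]. So H_1 ≅ Z ⊕ Z_2.
H_2: b_2 = 18 − 18 − 0 = 0; torsion from ∂_3 factors > 1: none. So H_2 ≅ 0.

H_0 ≅ Z,  H_1 ≅ Z ⊕ Z_2,  H_2 = 0.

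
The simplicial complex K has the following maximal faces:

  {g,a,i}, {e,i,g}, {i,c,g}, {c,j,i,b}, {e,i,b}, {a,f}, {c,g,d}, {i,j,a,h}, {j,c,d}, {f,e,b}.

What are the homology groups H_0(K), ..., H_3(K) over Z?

H_0 ≅ Z,  H_1 ≅ Z,  H_2 = 0,  H_3 = 0.

We work with the vertex ordering a < b < c < d < e < f < g < h < i < j. The simplices of K, each written with vertices in increasing order, are:

  0-simplices (10): a, b, c, d, e, f, g, h, i, j
  1-simplices (23): af, ag, ah, ai, aj, bc, be, bf, bi, bj, cd, cg, ci, cj, dg, dj, ef, eg, ei, gi, hi, hj, ij
  2-simplices (15): agi, ahi, ahj, aij, bci, bcj, bef, bei, bij, cdg, cdj, cgi, cij, egi, hij
  3-simplices (2): ahij, bcij

Hence C_0 ≅ Z^10, C_1 ≅ Z^23, C_2 ≅ Z^15, C_3 ≅ Z^2.

Boundary ∂_1: C_1 → C_0 is given by ∂[p,q] = [q] − [p]. For instance
  ∂gi = i − g.
This gives a 10×23 integer matrix of rank 9; reducing to Smith normal form yields diagonal entries (1,1,1,1,1,1,1,1,1).

The boundary map ∂_2: C_2 → C_1 sends each 2-simplex [p,q,r] to [q,r] − [p,r] + [p,q]. For instance
  ∂egi = gi − ei + eg,
  ∂cdg = dg − cg + cd.
As a 23×15 matrix over Z this has rank 13, with invariant factors (1,1,1,1,1,1,1,1,1,1,1,1,1).

∂_3: C_3 → C_2 sends each 3-simplex σ to the alternating sum Σ_i (−1)^i (σ with its i-th vertex removed). For instance
  ∂bcij = cij − bij + bcj − bci,
  ∂ahij = hij − aij + ahj − ahi.
The resulting 15×2 matrix has rank 2, and its Smith normal form has invariant factors (1,1).

Computing H_k = (kernel of ∂_k) / (image of ∂_{k+1}):

  H_0: rank C_0 − rank ∂_1 = 10 − 9 = 1, and the invariant factors of ∂_1 are all 1, so H_0 = Z.
  H_1: rank ker ∂_1 − rank ∂_2 = (23 − 9) − 13 = 1, and the invariant factors of ∂_2 are all 1, so H_1 = Z.
  H_2: rank ker ∂_2 − rank ∂_3 = (15 − 13) − 2 = 0, and the invariant factors of ∂_3 are all 1, so H_2 = 0.
  H_3: rank ker ∂_3 − rank ∂_4 = (2 − 2) − 0 = 0, and there is no ∂_4, so H_3 = 0.

As a check, the Euler characteristic is 10 − 23 + 15 − 2 = 0, which agrees with 1 − 1 + 0 − 0 = 0.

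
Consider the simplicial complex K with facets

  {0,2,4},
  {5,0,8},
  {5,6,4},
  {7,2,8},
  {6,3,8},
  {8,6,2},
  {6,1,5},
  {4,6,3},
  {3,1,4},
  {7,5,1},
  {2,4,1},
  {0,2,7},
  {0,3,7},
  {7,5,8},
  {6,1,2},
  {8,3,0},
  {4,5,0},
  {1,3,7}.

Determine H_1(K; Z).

We work with the vertex ordering 0 < 1 < 2 < 3 < 4 < 5 < 6 < 7 < 8. The simplices of K, each written with vertices in increasing order, are:

  0-simplices (9): [0], [1], [2], [3], [4], [5], [6], [7], [8]
  1-simplices (27): (27 of them)
  2-simplices (18): [0,2,4], [0,2,7], [0,3,7], [0,3,8], [0,4,5], [0,5,8], [1,2,4], [1,2,6], [1,3,4], [1,3,7], [1,5,6], [1,5,7], [2,6,8], [2,7,8], [3,4,6], [3,6,8], [4,5,6], [5,7,8]

Hence C_0 ≅ Z^9, C_1 ≅ Z^27, C_2 ≅ Z^18.

Boundary ∂_1: C_1 → C_0 maps an edge to its endpoints' difference, ∂[p,q] = q − p.
The resulting 9×27 matrix has rank 8, and its Smith normal form has invariant factors (1,1,1,1,1,1,1,1).

∂_2: C_2 → C_1 acts by ∂[p,q,r] = [q,r] − [p,r] + [p,q]. For instance
  ∂[0,3,8] = [3,8] − [0,8] + [0,3],
  ∂[2,7,8] = [7,8] − [2,8] + [2,7].
As a 27×18 matrix over Z this has rank 18, with invariant factors (1,1,1,1,1,1,1,1,1,1,1,1,1,1,1,1,1,2).

Computing H_k = (kernel of ∂_k) / (image of ∂_{k+1}):

  H_1: rank ker ∂_1 − rank ∂_2 = (27 − 8) − 18 = 1, and ∂_2 has invariant factor 2 > 1, so H_1 ≅ Z × Z/2.

H_1 = Z × Z/2.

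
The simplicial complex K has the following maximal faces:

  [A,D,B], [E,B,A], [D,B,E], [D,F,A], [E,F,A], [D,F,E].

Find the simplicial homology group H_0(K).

H_0 = Z.

We work with the vertex ordering A < B < D < E < F. The simplices of K, each written with vertices in increasing order, are:

  0-simplices (5): A, B, D, E, F
  1-simplices (9): AB, AD, AE, AF, BD, BE, DE, DF, EF
  2-simplices (6): ABD, ABE, ADF, AEF, BDE, DEF

Hence C_0 ≅ Z^5, C_1 ≅ Z^9, C_2 ≅ Z^6.

Boundary ∂_1: C_1 → C_0 maps an edge to its endpoints' difference, ∂[p,q] = q − p. For instance
  ∂BE = E − B.
The resulting 5×9 matrix has rank 4, and its Smith normal form has invariant factors (1,1,1,1).

The boundary map ∂_2: C_2 → C_1 acts by ∂[p,q,r] = [q,r] − [p,r] + [p,q]. For instance
  ∂BDE = DE − BE + BD,
  ∂ABD = BD − AD + AB.
As a 9×6 matrix over Z this has rank 5, with invariant factors (1,1,1,1,1).

Now H_k = ker ∂_k / im ∂_{k+1}, so:

  H_0: rank C_0 − rank ∂_1 = 5 − 4 = 1, and the invariant factors of ∂_1 are all 1, so H_0 ≅ Z.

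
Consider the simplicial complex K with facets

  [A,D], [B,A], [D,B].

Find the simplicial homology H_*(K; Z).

Fix the vertex order A < B < D and write every simplex with vertices in increasing order. Then dim K = 1 and the simplices of K are:

  0-simplices (3): A, B, D
  1-simplices (3): AB, AD, BD

giving chain groups C_0 ≅ Z^3, C_1 ≅ Z^3.

Boundary ∂_1: C_1 → C_0 is given by ∂[p,q] = [q] − [p].
The 3×3 boundary matrix has rank 2 and Smith normal form diag(1,1).

Now H_k = ker ∂_k / im ∂_{k+1}, so:

  H_0: rank C_0 − rank ∂_1 = 3 − 2 = 1, and the invariant factors of ∂_1 are all 1, so H_0 ≅ Z.
  H_1: rank ker ∂_1 − rank ∂_2 = (3 − 2) − 0 = 1, and there is no ∂_2, so H_1 ≅ Z.

H_0 ≅ Z,  H_1 ≅ Z.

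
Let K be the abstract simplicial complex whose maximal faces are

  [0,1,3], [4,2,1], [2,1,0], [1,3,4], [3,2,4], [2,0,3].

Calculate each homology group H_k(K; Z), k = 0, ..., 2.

Take the total order 0 < 1 < 2 < 3 < 4 on the vertex set. Then K (dimension 2) consists of the simplices:

  0-simplices (5): [0], [1], [2], [3], [4]
  1-simplices (9): [0,1], [0,2], [0,3], [1,2], [1,3], [1,4], [2,3], [2,4], [3,4]
  2-simplices (6): [0,1,2], [0,1,3], [0,2,3], [1,2,4], [1,3,4], [2,3,4]

giving chain groups C_0 ≅ Z^5, C_1 ≅ Z^9, C_2 ≅ Z^6.

Boundary ∂_1: C_1 → C_0 maps an edge to its endpoints' difference, ∂[p,q] = q − p.
The 5×9 boundary matrix has rank 4 and Smith normal form diag(1,1,1,1).

Boundary ∂_2: C_2 → C_1 maps a triangle to the signed sum of its edges. For instance
  ∂[0,1,2] = [1,2] − [0,2] + [0,1],
  ∂[0,1,3] = [1,3] − [0,3] + [0,1].
As a 9×6 matrix over Z this has rank 5, with invariant factors (1,1,1,1,1).

Computing H_k = (kernel of ∂_k) / (image of ∂_{k+1}):

  H_0: rank C_0 − rank ∂_1 = 5 − 4 = 1, and the invariant factors of ∂_1 are all 1, so H_0 ≅ Z.
  H_1: rank ker ∂_1 − rank ∂_2 = (9 − 4) − 5 = 0, and the invariant factors of ∂_2 are all 1, so H_1 ≅ 0.
  H_2: rank ker ∂_2 − rank ∂_3 = (6 − 5) − 0 = 1, and there is no ∂_3, so H_2 ≅ Z.

H_0 ≅ Z,  H_1 = 0,  H_2 ≅ Z.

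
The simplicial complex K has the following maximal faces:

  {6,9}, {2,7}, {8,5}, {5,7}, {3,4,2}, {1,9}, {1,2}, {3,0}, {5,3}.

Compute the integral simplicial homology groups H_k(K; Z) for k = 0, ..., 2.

Fix the vertex order 0 < 1 < 2 < 3 < 4 < 5 < 6 < 7 < 8 < 9 and write every simplex with vertices in increasing order. Then dim K = 2 and the simplices of K are:

  0-simplices (10): [0], [1], [2], [3], [4], [5], [6], [7], [8], [9]
  1-simplices (11): [0,3], [1,2], [1,9], [2,3], [2,4], [2,7], [3,4], [3,5], [5,7], [5,8], [6,9]
  2-simplices (1): [2,3,4]

Hence C_0 ≅ Z^10, C_1 ≅ Z^11, C_2 ≅ Z^1.

Boundary ∂_1: C_1 → C_0 is given by ∂[p,q] = [q] − [p].
The 10×11 boundary matrix has rank 9 and Smith normal form diag(1,1,1,1,1,1,1,1,1).

Boundary ∂_2: C_2 → C_1 sends each 2-simplex [p,q,r] to [q,r] − [p,r] + [p,q]. For instance
  ∂[2,3,4] = [3,4] − [2,4] + [2,3].
As a 11×1 matrix over Z this has rank 1, with invariant factors (1).

From H_k ≅ ker(∂_k) / im(∂_{k+1}) we obtain:

  H_0: rank C_0 − rank ∂_1 = 10 − 9 = 1, and the invariant factors of ∂_1 are all 1, so H_0 ≅ Z.
  H_1: rank ker ∂_1 − rank ∂_2 = (11 − 9) − 1 = 1, and the invariant factors of ∂_2 are all 1, so H_1 ≅ Z.
  H_2: rank ker ∂_2 − rank ∂_3 = (1 − 1) − 0 = 0, and there is no ∂_3, so H_2 ≅ 0.

As a check, the Euler characteristic is 10 − 11 + 1 = 0, which agrees with 1 − 1 + 0 = 0.

H_0 = Z,  H_1 = Z,  H_2 = 0.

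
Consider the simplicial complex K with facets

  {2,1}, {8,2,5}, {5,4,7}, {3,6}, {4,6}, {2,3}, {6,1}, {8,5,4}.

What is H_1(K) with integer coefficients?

We work with the vertex ordering 1 < 2 < 3 < 4 < 5 < 6 < 7 < 8. The simplices of K, each written with vertices in increasing order, are:

  0-simplices (8): [1], [2], [3], [4], [5], [6], [7], [8]
  1-simplices (12): [1,2], [1,6], [2,3], [2,5], [2,8], [3,6], [4,5], [4,6], [4,7], [4,8], [5,7], [5,8]
  2-simplices (3): [2,5,8], [4,5,7], [4,5,8]

Hence C_0 ≅ Z^8, C_1 ≅ Z^12, C_2 ≅ Z^3.

The boundary map ∂_1: C_1 → C_0 sends each edge [p,q] (with p < q) to q − p. For instance
  ∂[5,8] = [8] − [5].
As a 8×12 matrix over Z this has rank 7, with invariant factors (1,1,1,1,1,1,1).

∂_2: C_2 → C_1 maps a triangle to the signed sum of its edges. For instance
  ∂[2,5,8] = [5,8] − [2,8] + [2,5],
  ∂[4,5,7] = [5,7] − [4,7] + [4,5].
The 12×3 boundary matrix has rank 3 and Smith normal form diag(1,1,1).

Now H_k = ker ∂_k / im ∂_{k+1}, so:

  H_1: rank ker ∂_1 − rank ∂_2 = (12 − 7) − 3 = 2, and the invariant factors of ∂_2 are all 1, so H_1 ≅ Z^2.

H_1 ≅ Z^2.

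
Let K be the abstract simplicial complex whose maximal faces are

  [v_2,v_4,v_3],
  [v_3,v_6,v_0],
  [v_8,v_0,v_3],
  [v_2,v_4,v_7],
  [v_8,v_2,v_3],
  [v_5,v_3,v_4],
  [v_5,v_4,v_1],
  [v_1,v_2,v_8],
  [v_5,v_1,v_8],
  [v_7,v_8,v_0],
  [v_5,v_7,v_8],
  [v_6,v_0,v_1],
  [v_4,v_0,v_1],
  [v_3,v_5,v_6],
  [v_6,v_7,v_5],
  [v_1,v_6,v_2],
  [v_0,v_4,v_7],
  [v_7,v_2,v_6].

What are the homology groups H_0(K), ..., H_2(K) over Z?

K has 9 vertices, 27 edges, 18 triangles.
rank ∂_0 = 0, rank ∂_1 = 8 ⇒ b_0 = 9 − 0 − 8 = 1; all invariant factors of ∂_1 are 1 so no torsion. So H_0 = Z.
rank ∂_1 = 8, rank ∂_2 = 17 ⇒ b_1 = 27 − 8 − 17 = 2; all invariant factors of ∂_2 are 1 so no torsion. So H_1 = Z^2.
rank ∂_2 = 17, rank ∂_3 = 0 ⇒ b_2 = 18 − 17 − 0 = 1. So H_2 = Z.

H_0 = Z,  H_1 = Z^2,  H_2 = Z.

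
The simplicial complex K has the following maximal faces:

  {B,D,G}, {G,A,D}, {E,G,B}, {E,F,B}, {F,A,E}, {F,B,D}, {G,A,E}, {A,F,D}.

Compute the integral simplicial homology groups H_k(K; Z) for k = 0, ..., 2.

Take the total order A < B < D < E < F < G on the vertex set. Then K (dimension 2) consists of the simplices:

  0-simplices (6): A, B, D, E, F, G
  1-simplices (12): AD, AE, AF, AG, BD, BE, BF, BG, DF, DG, EF, EG
  2-simplices (8): ADF, ADG, AEF, AEG, BDF, BDG, BEF, BEG

giving chain groups C_0 ≅ Z^6, C_1 ≅ Z^12, C_2 ≅ Z^8.

The boundary map ∂_1: C_1 → C_0 sends each edge [p,q] (with p < q) to q − p.
This gives a 6×12 integer matrix of rank 5; reducing to Smith normal form yields diagonal entries (1,1,1,1,1).

Boundary ∂_2: C_2 → C_1 sends each 2-simplex [p,q,r] to [q,r] − [p,r] + [p,q]. For instance
  ∂BDG = DG − BG + BD,
  ∂BEF = EF − BF + BE.
The resulting 12×8 matrix has rank 7, and its Smith normal form has invariant factors (1,1,1,1,1,1,1).

Reading off H_k = ker ∂_k / im ∂_{k+1}:

  H_0: rank C_0 − rank ∂_1 = 6 − 5 = 1, and the invariant factors of ∂_1 are all 1, so H_0 ≅ Z.
  H_1: rank ker ∂_1 − rank ∂_2 = (12 − 5) − 7 = 0, and the invariant factors of ∂_2 are all 1, so H_1 ≅ 0.
  H_2: rank ker ∂_2 − rank ∂_3 = (8 − 7) − 0 = 1, and there is no ∂_3, so H_2 ≅ Z.

(K is a triangulation of the 2-sphere S^2.)

H_0 = Z,  H_1 = 0,  H_2 = Z.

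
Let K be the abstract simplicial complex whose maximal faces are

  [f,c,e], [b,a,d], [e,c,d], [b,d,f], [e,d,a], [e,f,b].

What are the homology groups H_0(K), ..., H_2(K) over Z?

H_0 ≅ Z,  H_1 ≅ Z,  H_2 = 0.

Take the total order a < b < c < d < e < f on the vertex set. Then K (dimension 2) consists of the simplices:

  0-simplices (6): a, b, c, d, e, f
  1-simplices (12): ab, ad, ae, bd, be, bf, cd, ce, cf, de, df, ef
  2-simplices (6): abd, ade, bdf, bef, cde, cef

so the chain groups are C_0 ≅ Z^6, C_1 ≅ Z^12, C_2 ≅ Z^6.

∂_1: C_1 → C_0 maps an edge to its endpoints' difference, ∂[p,q] = q − p. For instance
  ∂be = e − b.
The resulting 6×12 matrix has rank 5, and its Smith normal form has invariant factors (1,1,1,1,1).

∂_2: C_2 → C_1 acts by ∂[p,q,r] = [q,r] − [p,r] + [p,q]. For instance
  ∂cef = ef − cf + ce,
  ∂ade = de − ae + ad.
This gives a 12×6 integer matrix of rank 6; reducing to Smith normal form yields diagonal entries (1,1,1,1,1,1).

Reading off H_k = ker ∂_k / im ∂_{k+1}:

  H_0: rank C_0 − rank ∂_1 = 6 − 5 = 1, and the invariant factors of ∂_1 are all 1, so H_0 ≅ Z.
  H_1: rank ker ∂_1 − rank ∂_2 = (12 − 5) − 6 = 1, and the invariant factors of ∂_2 are all 1, so H_1 ≅ Z.
  H_2: rank ker ∂_2 − rank ∂_3 = (6 − 6) − 0 = 0, and there is no ∂_3, so H_2 ≅ 0.

As a check, the Euler characteristic is 6 − 12 + 6 = 0, which agrees with 1 − 1 + 0 = 0.
(K is a triangulation of the cylinder S^1 x I.)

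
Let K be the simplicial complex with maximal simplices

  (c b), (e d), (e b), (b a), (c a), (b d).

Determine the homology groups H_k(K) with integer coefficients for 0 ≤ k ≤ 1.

H_0 ≅ Z,  H_1 ≅ Z^2.

Take the total order a < b < c < d < e on the vertex set. Then K (dimension 1) consists of the simplices:

  0-simplices (5): a, b, c, d, e
  1-simplices (6): ab, ac, bc, bd, be, de

giving chain groups C_0 ≅ Z^5, C_1 ≅ Z^6.

Boundary ∂_1: C_1 → C_0 maps an edge to its endpoints' difference, ∂[p,q] = q − p.
As a 5×6 matrix over Z this has rank 4, with invariant factors (1,1,1,1).

Computing H_k = (kernel of ∂_k) / (image of ∂_{k+1}):

  H_0: rank C_0 − rank ∂_1 = 5 − 4 = 1, and the invariant factors of ∂_1 are all 1, so H_0 = Z.
  H_1: rank ker ∂_1 − rank ∂_2 = (6 − 4) − 0 = 2, and there is no ∂_2, so H_1 = Z^2.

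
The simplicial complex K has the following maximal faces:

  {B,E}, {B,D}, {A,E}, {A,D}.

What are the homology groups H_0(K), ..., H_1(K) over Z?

H_0 = Z,  H_1 = Z.

K has 4 vertices, 4 edges.
rank ∂_0 = 0, rank ∂_1 = 3 ⇒ b_0 = 4 − 0 − 3 = 1; all invariant factors of ∂_1 are 1 so no torsion. So H_0 = Z.
rank ∂_1 = 3, rank ∂_2 = 0 ⇒ b_1 = 4 − 3 − 0 = 1. So H_1 = Z.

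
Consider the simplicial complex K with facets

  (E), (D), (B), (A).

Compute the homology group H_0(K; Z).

We work with the vertex ordering A < B < D < E. The simplices of K, each written with vertices in increasing order, are:

  0-simplices (4): A, B, D, E

Hence C_0 ≅ Z^4.

Now H_k = ker ∂_k / im ∂_{k+1}, so:

  H_0: rank C_0 − rank ∂_1 = 4 − 0 = 4, and there is no ∂_1, so H_0 = Z^4.

H_0 = Z^4.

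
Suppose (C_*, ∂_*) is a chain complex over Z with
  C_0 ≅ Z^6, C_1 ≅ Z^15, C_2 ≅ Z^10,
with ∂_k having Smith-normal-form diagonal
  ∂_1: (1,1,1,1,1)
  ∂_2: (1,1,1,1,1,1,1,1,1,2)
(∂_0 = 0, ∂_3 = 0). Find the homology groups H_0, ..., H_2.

H_0: b_0 = 6 − 0 − 5 = 1; torsion from ∂_1 factors > 1: none. So H_0 ≅ Z.
H_1: b_1 = 15 − 5 − 10 = 0; torsion from ∂_2 factors > 1: [2]. So H_1 ≅ Z/2Z.
H_2: b_2 = 10 − 10 − 0 = 0; torsion from ∂_3 factors > 1: none. So H_2 ≅ 0.

H_0 ≅ Z,  H_1 ≅ Z/2Z,  H_2 = 0.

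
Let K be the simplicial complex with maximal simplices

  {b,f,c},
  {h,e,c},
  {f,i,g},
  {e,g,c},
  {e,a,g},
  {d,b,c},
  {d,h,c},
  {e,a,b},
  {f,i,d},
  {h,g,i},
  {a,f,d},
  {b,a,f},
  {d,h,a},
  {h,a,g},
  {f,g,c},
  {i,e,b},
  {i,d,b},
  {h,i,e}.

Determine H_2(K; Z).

H_2 = 0.

K has 9 vertices, 27 edges, 18 triangles.
rank ∂_2 = 18, rank ∂_3 = 0 ⇒ b_2 = 18 − 18 − 0 = 0. So H_2 = 0.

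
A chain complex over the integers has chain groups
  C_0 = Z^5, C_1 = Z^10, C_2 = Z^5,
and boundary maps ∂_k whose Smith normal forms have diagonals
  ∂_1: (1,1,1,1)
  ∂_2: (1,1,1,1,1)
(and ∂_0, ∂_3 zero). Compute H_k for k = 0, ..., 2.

H_0: b_0 = 5 − 0 − 4 = 1; torsion from ∂_1 factors > 1: none. So H_0 ≅ Z.
H_1: b_1 = 10 − 4 − 5 = 1; torsion from ∂_2 factors > 1: none. So H_1 ≅ Z.
H_2: b_2 = 5 − 5 − 0 = 0; torsion from ∂_3 factors > 1: none. So H_2 ≅ 0.

H_0 ≅ Z,  H_1 ≅ Z,  H_2 = 0.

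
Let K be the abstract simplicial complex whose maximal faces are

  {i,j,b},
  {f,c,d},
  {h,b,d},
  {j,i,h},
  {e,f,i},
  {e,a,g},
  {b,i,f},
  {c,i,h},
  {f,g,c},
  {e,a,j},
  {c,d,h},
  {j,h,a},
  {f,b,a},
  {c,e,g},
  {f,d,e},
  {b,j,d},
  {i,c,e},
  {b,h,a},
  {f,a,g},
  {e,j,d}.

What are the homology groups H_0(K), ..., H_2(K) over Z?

H_0 = Z,  H_1 = Z × Z/2,  H_2 = 0.

K has 10 vertices, 30 edges, 20 triangles.
rank ∂_0 = 0, rank ∂_1 = 9 ⇒ b_0 = 10 − 0 − 9 = 1; all invariant factors of ∂_1 are 1 so no torsion. So H_0 = Z.
rank ∂_1 = 9, rank ∂_2 = 20 ⇒ b_1 = 30 − 9 − 20 = 1; ∂_2 has invariant factor(s) [2] giving torsion. So H_1 = Z × Z/2.
rank ∂_2 = 20, rank ∂_3 = 0 ⇒ b_2 = 20 − 20 − 0 = 0. So H_2 = 0.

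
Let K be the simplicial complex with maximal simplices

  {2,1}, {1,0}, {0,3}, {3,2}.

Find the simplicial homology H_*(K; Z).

H_0 = Z,  H_1 = Z.

Order the vertices as 0 < 1 < 2 < 3. Listing each simplex with vertices in this order, K has dimension 1 with simplices:

  0-simplices (4): [0], [1], [2], [3]
  1-simplices (4): [0,1], [0,3], [1,2], [2,3]

Hence C_0 ≅ Z^4, C_1 ≅ Z^4.

The boundary map ∂_1: C_1 → C_0 maps an edge to its endpoints' difference, ∂[p,q] = q − p.
The resulting 4×4 matrix has rank 3, and its Smith normal form has invariant factors (1,1,1).

From H_k ≅ ker(∂_k) / im(∂_{k+1}) we obtain:

  H_0: rank C_0 − rank ∂_1 = 4 − 3 = 1, and the invariant factors of ∂_1 are all 1, so H_0 ≅ Z.
  H_1: rank ker ∂_1 − rank ∂_2 = (4 − 3) − 0 = 1, and there is no ∂_2, so H_1 ≅ Z.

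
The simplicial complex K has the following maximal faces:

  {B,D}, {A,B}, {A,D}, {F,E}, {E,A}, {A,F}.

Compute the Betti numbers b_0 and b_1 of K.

Take the total order A < B < D < E < F on the vertex set. Then K (dimension 1) consists of the simplices:

  0-simplices (5): A, B, D, E, F
  1-simplices (6): AB, AD, AE, AF, BD, EF

so the chain groups are C_0 ≅ Z^5, C_1 ≅ Z^6.

The boundary map ∂_1: C_1 → C_0 is given by ∂[p,q] = [q] − [p]. For instance
  ∂BD = D − B.
As a 5×6 matrix over Z this has rank 4, with invariant factors (1,1,1,1).

Computing H_k = (kernel of ∂_k) / (image of ∂_{k+1}):

  H_0: rank C_0 − rank ∂_1 = 5 − 4 = 1, and the invariant factors of ∂_1 are all 1, so H_0 = Z.
  H_1: rank ker ∂_1 − rank ∂_2 = (6 − 4) − 0 = 2, and there is no ∂_2, so H_1 = Z^2.

As a check, the Euler characteristic is 5 − 6 = -1, which agrees with 1 − 2 = -1.

Hence the Betti numbers are b_0 = 1, b_1 = 2.

b_0 = 1, b_1 = 2.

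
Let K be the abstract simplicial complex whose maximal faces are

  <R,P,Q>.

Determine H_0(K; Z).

Order the vertices as P < Q < R. Listing each simplex with vertices in this order, K has dimension 2 with simplices:

  0-simplices (3): P, Q, R
  1-simplices (3): PQ, PR, QR
  2-simplices (1): PQR

so the chain groups are C_0 ≅ Z^3, C_1 ≅ Z^3, C_2 ≅ Z^1.

Boundary ∂_1: C_1 → C_0 maps an edge to its endpoints' difference, ∂[p,q] = q − p.
As a 3×3 matrix over Z this has rank 2, with invariant factors (1,1).

∂_2: C_2 → C_1 sends each 2-simplex [p,q,r] to [q,r] − [p,r] + [p,q]. For instance
  ∂PQR = QR − PR + PQ.
The 3×1 boundary matrix has rank 1 and Smith normal form diag(1).

Now H_k = ker ∂_k / im ∂_{k+1}, so:

  H_0: rank C_0 − rank ∂_1 = 3 − 2 = 1, and the invariant factors of ∂_1 are all 1, so H_0 ≅ Z.

H_0 = Z.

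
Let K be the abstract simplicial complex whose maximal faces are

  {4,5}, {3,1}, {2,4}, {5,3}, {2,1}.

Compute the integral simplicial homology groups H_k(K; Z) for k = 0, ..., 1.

Take the total order 1 < 2 < 3 < 4 < 5 on the vertex set. Then K (dimension 1) consists of the simplices:

  0-simplices (5): [1], [2], [3], [4], [5]
  1-simplices (5): [1,2], [1,3], [2,4], [3,5], [4,5]

giving chain groups C_0 ≅ Z^5, C_1 ≅ Z^5.

Boundary ∂_1: C_1 → C_0 sends each edge [p,q] (with p < q) to q − p. For instance
  ∂[2,4] = [4] − [2].
As a 5×5 matrix over Z this has rank 4, with invariant factors (1,1,1,1).

From H_k ≅ ker(∂_k) / im(∂_{k+1}) we obtain:

  H_0: rank C_0 − rank ∂_1 = 5 − 4 = 1, and the invariant factors of ∂_1 are all 1, so H_0 = Z.
  H_1: rank ker ∂_1 − rank ∂_2 = (5 − 4) − 0 = 1, and there is no ∂_2, so H_1 = Z.

H_0 ≅ Z,  H_1 ≅ Z.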